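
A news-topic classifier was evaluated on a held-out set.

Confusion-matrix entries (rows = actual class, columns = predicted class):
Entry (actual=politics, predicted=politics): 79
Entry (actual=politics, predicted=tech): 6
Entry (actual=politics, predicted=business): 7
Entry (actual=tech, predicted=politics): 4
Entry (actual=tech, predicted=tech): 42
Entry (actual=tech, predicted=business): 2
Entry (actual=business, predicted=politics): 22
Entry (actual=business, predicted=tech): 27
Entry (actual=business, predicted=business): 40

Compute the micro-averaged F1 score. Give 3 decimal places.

Micro-averaging pools counts across classes: ΣTP=161, ΣFP=68, ΣFN=68.
Micro-F1 score = 2·TP/(2·TP+FP+FN) on pooled counts = 0.703 (equals overall accuracy in single-label multiclass).

0.703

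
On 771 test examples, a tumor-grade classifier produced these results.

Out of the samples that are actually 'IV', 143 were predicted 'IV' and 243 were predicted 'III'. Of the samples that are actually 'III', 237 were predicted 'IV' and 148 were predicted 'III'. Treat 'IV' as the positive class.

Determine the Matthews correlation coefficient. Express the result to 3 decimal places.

-0.245

MCC = (TP·TN − FP·FN) / √((TP+FP)(TP+FN)(TN+FP)(TN+FN))
Numerator = 143·148 − 237·243 = -36427
Denominator = √(380·386·385·391) = √22080473800 = 148594.9992
MCC = -36427 / 148594.9992 = -0.245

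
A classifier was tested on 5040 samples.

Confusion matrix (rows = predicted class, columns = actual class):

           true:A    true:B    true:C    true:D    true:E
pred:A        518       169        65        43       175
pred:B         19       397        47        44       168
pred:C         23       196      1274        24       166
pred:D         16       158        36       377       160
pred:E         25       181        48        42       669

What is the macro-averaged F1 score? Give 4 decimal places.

Per-class F1 score (2·TP/(2·TP+FP+FN)):
  A: TP=518, FP=169+65+43+175=452, FN=19+23+16+25=83 → 1036/1571 = 0.65945
  B: TP=397, FP=19+47+44+168=278, FN=169+196+158+181=704 → 794/1776 = 0.44707
  C: TP=1274, FP=23+196+24+166=409, FN=65+47+36+48=196 → 2548/3153 = 0.80812
  D: TP=377, FP=16+158+36+160=370, FN=43+44+24+42=153 → 754/1277 = 0.59045
  E: TP=669, FP=25+181+48+42=296, FN=175+168+166+160=669 → 1338/2303 = 0.58098
Macro-F1 score = mean = (0.65945 + 0.44707 + 0.80812 + 0.59045 + 0.58098) / 5 = 0.6172

0.6172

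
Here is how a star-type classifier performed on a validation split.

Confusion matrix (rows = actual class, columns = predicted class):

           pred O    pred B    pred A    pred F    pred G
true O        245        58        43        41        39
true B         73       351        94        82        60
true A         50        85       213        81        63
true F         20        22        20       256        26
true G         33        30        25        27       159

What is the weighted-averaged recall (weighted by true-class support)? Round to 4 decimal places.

Per-class recall (TP/(TP+FN)):
  O: TP=245, FN=58+43+41+39=181 → 245/426 = 0.57512
  B: TP=351, FN=73+94+82+60=309 → 351/660 = 0.53182
  A: TP=213, FN=50+85+81+63=279 → 213/492 = 0.43293
  F: TP=256, FN=20+22+20+26=88 → 256/344 = 0.74419
  G: TP=159, FN=33+30+25+27=115 → 159/274 = 0.58029
Weighted-recall = Σ (supportᵢ/N)·recallᵢ with N=2196: (426/2196)·0.57512 + (660/2196)·0.53182 + (492/2196)·0.43293 + (344/2196)·0.74419 + (274/2196)·0.58029 = 0.5574

0.5574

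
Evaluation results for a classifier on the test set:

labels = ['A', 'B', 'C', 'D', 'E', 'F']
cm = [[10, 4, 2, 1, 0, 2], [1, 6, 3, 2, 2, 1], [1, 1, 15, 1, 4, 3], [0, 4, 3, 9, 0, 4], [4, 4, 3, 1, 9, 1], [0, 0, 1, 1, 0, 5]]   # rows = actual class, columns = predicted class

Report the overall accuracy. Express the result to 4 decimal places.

Accuracy = trace / total = (10+6+15+9+9+5=54) / 108 = 54/108 = 0.5000

0.5000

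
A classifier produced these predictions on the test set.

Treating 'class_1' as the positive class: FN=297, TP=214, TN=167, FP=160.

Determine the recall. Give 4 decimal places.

Recall = TP/(TP+FN) = 214/(214+297) = 214/511 = 0.4188

0.4188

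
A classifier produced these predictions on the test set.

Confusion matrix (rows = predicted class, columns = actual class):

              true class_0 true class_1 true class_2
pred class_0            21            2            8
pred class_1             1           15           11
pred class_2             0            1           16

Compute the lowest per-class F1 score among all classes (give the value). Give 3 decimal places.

Per-class F1 score (2·TP/(2·TP+FP+FN)):
  class_0: TP=21, FP=2+8=10, FN=1+0=1 → 42/53 = 0.7925
  class_1: TP=15, FP=1+11=12, FN=2+1=3 → 30/45 = 0.6667
  class_2: TP=16, FP=0+1=1, FN=8+11=19 → 32/52 = 0.6154
Lowest is class 'class_2' with F1 score = 0.615.

0.615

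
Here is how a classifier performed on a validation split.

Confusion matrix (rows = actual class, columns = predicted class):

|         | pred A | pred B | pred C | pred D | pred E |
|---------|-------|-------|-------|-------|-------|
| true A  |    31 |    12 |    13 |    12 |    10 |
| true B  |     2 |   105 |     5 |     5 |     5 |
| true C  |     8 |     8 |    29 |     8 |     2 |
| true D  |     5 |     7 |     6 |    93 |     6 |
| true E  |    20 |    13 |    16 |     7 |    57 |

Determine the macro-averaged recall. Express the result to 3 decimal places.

0.617

Per-class recall (TP/(TP+FN)):
  A: TP=31, FN=12+13+12+10=47 → 31/78 = 0.3974
  B: TP=105, FN=2+5+5+5=17 → 105/122 = 0.8607
  C: TP=29, FN=8+8+8+2=26 → 29/55 = 0.5273
  D: TP=93, FN=5+7+6+6=24 → 93/117 = 0.7949
  E: TP=57, FN=20+13+16+7=56 → 57/113 = 0.5044
Macro-recall = mean = (0.3974 + 0.8607 + 0.5273 + 0.7949 + 0.5044) / 5 = 0.617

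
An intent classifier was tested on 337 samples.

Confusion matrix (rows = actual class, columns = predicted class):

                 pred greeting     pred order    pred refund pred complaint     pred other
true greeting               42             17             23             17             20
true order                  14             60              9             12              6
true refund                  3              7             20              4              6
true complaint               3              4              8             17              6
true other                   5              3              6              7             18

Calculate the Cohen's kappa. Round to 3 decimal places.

Observed agreement pₒ = trace/N = 157/337 = 0.4659
Expected agreement pₑ = Σ (rowᵢ·colᵢ)/N² = (119·67 + 101·91 + 40·66 + 38·57 + 39·56)/337² = 0.2127
κ = (pₒ − pₑ)/(1 − pₑ) = (0.4659 − 0.2127)/(1 − 0.2127) = 0.322

0.322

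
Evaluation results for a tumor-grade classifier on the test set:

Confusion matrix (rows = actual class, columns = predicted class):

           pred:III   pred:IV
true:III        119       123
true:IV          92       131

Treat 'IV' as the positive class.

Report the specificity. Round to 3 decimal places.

Specificity = TN/(TN+FP) = 119/(119+123) = 0.492

0.492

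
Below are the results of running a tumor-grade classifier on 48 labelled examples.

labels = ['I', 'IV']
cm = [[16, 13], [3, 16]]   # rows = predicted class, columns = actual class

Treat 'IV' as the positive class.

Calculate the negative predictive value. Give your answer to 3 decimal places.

NPV = TN/(TN+FN) = 16/(16+13) = 0.552

0.552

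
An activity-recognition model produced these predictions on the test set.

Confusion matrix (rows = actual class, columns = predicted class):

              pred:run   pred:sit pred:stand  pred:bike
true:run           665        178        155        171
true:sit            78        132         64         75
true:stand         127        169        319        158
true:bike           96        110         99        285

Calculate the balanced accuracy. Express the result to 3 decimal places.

0.461

Balanced accuracy = mean of per-class recall.
  run: recall = 665/1169 = 0.5689
  sit: recall = 132/349 = 0.3782
  stand: recall = 319/773 = 0.4127
  bike: recall = 285/590 = 0.4831
Mean = (0.5689 + 0.3782 + 0.4127 + 0.4831) / 4 = 0.461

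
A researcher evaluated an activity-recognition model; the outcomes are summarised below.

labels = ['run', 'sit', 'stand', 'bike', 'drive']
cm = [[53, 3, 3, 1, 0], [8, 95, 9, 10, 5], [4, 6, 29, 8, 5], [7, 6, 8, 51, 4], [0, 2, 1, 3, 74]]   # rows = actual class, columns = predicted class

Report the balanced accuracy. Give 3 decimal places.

0.757

Balanced accuracy = mean of per-class recall.
  run: recall = 53/60 = 0.8833
  sit: recall = 95/127 = 0.7480
  stand: recall = 29/52 = 0.5577
  bike: recall = 51/76 = 0.6711
  drive: recall = 74/80 = 0.9250
Mean = (0.8833 + 0.7480 + 0.5577 + 0.6711 + 0.9250) / 5 = 0.757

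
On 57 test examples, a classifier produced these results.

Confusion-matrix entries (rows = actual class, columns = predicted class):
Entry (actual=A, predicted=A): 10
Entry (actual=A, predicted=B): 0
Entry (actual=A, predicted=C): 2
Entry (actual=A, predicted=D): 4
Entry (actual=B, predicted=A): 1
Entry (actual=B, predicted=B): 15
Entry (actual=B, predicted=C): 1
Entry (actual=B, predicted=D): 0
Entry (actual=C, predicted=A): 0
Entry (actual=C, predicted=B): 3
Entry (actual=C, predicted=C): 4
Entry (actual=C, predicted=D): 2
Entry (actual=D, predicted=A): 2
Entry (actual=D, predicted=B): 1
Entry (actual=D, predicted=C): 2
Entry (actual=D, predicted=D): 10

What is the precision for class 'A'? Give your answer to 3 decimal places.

precision = TP/(TP+FP).
A: TP=10, FP=1+0+2=3 → 10/13 = 0.7692

0.769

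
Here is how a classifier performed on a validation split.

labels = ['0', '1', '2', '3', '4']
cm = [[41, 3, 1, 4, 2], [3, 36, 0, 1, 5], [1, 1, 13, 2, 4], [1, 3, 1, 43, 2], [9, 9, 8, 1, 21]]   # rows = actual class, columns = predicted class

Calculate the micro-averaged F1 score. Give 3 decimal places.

Micro-averaging pools counts across classes: ΣTP=154, ΣFP=61, ΣFN=61.
Micro-F1 score = 2·TP/(2·TP+FP+FN) on pooled counts = 0.716 (equals overall accuracy in single-label multiclass).

0.716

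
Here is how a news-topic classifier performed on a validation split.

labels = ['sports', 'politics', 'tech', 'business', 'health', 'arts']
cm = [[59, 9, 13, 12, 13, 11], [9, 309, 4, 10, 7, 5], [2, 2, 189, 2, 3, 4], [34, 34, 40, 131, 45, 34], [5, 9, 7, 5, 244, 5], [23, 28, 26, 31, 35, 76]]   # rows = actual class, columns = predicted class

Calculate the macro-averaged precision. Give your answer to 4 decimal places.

Per-class precision (TP/(TP+FP)):
  sports: TP=59, FP=9+2+34+5+23=73 → 59/132 = 0.44697
  politics: TP=309, FP=9+2+34+9+28=82 → 309/391 = 0.79028
  tech: TP=189, FP=13+4+40+7+26=90 → 189/279 = 0.67742
  business: TP=131, FP=12+10+2+5+31=60 → 131/191 = 0.68586
  health: TP=244, FP=13+7+3+45+35=103 → 244/347 = 0.70317
  arts: TP=76, FP=11+5+4+34+5=59 → 76/135 = 0.56296
Macro-precision = mean = (0.44697 + 0.79028 + 0.67742 + 0.68586 + 0.70317 + 0.56296) / 6 = 0.6444

0.6444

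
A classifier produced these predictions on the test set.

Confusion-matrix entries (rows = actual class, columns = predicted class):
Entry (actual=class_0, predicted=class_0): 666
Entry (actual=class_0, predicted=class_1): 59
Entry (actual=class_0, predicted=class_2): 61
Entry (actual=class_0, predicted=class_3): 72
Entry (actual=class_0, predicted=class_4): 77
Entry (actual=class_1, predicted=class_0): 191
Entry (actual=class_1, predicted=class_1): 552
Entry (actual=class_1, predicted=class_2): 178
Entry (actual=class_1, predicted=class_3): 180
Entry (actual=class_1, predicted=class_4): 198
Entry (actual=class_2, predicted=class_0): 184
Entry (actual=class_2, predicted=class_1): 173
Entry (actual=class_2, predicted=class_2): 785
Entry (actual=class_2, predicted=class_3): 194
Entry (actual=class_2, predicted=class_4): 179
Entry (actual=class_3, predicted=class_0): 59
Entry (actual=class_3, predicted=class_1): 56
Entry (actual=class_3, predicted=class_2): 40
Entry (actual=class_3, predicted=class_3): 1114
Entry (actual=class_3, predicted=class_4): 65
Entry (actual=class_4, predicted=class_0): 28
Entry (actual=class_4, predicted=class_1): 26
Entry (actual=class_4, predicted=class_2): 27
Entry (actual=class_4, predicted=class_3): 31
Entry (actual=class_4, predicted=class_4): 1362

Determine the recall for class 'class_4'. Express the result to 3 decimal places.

0.924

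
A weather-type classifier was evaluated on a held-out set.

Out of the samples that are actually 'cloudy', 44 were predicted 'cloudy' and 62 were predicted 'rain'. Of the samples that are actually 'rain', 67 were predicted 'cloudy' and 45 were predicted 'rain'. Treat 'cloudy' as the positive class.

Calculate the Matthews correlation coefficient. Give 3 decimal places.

MCC = (TP·TN − FP·FN) / √((TP+FP)(TP+FN)(TN+FP)(TN+FN))
Numerator = 44·45 − 67·62 = -2174
Denominator = √(111·106·112·107) = √141003744 = 11874.4997
MCC = -2174 / 11874.4997 = -0.183

-0.183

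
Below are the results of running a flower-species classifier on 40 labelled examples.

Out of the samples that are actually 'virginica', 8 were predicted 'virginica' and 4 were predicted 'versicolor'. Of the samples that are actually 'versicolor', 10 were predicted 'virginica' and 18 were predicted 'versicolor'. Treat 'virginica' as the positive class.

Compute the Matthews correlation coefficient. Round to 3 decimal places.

0.285

MCC = (TP·TN − FP·FN) / √((TP+FP)(TP+FN)(TN+FP)(TN+FN))
Numerator = 8·18 − 10·4 = 104
Denominator = √(18·12·28·22) = √133056 = 364.7684
MCC = 104 / 364.7684 = 0.285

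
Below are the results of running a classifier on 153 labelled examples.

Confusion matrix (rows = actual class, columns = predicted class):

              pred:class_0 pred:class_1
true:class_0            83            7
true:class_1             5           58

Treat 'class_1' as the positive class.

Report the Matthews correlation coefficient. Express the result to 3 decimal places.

MCC = (TP·TN − FP·FN) / √((TP+FP)(TP+FN)(TN+FP)(TN+FN))
Numerator = 58·83 − 7·5 = 4779
Denominator = √(65·63·90·88) = √32432400 = 5694.9451
MCC = 4779 / 5694.9451 = 0.839

0.839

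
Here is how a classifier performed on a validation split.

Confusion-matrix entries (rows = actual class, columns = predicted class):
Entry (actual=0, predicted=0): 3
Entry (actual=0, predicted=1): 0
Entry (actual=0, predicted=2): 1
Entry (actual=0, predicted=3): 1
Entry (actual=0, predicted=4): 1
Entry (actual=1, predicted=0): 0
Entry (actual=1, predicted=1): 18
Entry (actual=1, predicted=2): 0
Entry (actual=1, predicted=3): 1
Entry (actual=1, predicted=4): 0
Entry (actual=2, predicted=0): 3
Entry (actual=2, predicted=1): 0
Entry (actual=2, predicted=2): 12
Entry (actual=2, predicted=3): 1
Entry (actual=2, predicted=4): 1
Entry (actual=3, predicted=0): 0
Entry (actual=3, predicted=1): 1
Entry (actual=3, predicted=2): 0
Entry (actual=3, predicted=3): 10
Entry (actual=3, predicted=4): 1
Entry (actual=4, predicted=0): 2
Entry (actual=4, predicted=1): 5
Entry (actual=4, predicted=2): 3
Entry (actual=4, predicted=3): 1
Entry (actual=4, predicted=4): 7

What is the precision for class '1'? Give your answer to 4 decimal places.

0.7500

precision = TP/(TP+FP).
1: TP=18, FP=0+0+1+5=6 → 18/24 = 0.75000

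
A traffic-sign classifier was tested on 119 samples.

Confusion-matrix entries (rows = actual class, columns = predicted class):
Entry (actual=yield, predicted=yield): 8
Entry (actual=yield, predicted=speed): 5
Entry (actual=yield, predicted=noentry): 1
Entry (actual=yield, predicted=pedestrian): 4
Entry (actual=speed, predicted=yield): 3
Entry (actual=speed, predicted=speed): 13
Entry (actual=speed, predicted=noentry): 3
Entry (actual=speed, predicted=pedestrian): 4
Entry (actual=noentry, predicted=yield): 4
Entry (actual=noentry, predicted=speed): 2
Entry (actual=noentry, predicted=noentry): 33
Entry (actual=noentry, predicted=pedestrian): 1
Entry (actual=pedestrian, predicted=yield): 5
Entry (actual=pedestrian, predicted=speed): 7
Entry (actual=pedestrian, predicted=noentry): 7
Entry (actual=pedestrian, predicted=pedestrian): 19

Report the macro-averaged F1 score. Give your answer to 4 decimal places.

0.5756

Per-class F1 score (2·TP/(2·TP+FP+FN)):
  yield: TP=8, FP=3+4+5=12, FN=5+1+4=10 → 16/38 = 0.42105
  speed: TP=13, FP=5+2+7=14, FN=3+3+4=10 → 26/50 = 0.52000
  noentry: TP=33, FP=1+3+7=11, FN=4+2+1=7 → 66/84 = 0.78571
  pedestrian: TP=19, FP=4+4+1=9, FN=5+7+7=19 → 38/66 = 0.57576
Macro-F1 score = mean = (0.42105 + 0.52000 + 0.78571 + 0.57576) / 4 = 0.5756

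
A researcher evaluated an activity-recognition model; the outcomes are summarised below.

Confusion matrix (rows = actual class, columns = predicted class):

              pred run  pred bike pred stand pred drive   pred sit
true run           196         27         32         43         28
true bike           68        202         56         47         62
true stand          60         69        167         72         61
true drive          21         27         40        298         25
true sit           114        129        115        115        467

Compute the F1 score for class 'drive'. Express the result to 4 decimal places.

0.6045

F1 score = 2·TP/(2·TP+FP+FN).
drive: TP=298, FP=43+47+72+115=277, FN=21+27+40+25=113 → 596/986 = 0.60446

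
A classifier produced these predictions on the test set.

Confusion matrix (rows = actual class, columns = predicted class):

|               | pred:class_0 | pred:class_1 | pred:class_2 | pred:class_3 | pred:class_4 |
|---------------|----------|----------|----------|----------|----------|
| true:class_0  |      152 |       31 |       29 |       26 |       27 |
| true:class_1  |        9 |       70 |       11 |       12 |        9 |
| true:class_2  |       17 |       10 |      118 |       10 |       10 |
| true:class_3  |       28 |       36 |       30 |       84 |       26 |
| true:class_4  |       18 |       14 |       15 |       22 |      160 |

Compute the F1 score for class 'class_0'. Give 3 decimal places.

Take TP from the diagonal, FP from the rest of the 'class_0' prediction marginal, FN from the rest of the 'class_0' actual marginal.
F1 score = 2·TP/(2·TP+FP+FN).
class_0: TP=152, FP=9+17+28+18=72, FN=31+29+26+27=113 → 304/489 = 0.6217

0.622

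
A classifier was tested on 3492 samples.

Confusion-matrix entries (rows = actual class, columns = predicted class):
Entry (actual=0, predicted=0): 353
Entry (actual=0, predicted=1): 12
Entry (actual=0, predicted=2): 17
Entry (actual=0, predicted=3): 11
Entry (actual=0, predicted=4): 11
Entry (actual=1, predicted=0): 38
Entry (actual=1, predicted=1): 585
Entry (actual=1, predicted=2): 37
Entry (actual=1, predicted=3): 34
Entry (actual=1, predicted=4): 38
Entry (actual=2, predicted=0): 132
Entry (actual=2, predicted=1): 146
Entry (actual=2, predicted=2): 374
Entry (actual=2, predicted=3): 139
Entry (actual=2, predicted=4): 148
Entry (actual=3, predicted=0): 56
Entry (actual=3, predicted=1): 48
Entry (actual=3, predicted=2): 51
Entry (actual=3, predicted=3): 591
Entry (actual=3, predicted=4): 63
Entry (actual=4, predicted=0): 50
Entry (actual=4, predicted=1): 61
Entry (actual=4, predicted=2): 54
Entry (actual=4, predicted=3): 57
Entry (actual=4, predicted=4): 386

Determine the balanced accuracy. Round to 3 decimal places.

Balanced accuracy = mean of per-class recall.
  0: recall = 353/404 = 0.8738
  1: recall = 585/732 = 0.7992
  2: recall = 374/939 = 0.3983
  3: recall = 591/809 = 0.7305
  4: recall = 386/608 = 0.6349
Mean = (0.8738 + 0.7992 + 0.3983 + 0.7305 + 0.6349) / 5 = 0.687

0.687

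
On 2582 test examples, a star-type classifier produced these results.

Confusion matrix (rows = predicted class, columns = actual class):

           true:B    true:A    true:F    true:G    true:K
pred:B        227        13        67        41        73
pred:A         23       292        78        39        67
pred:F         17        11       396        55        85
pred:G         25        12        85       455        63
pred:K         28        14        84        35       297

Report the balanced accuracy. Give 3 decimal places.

0.671

Balanced accuracy = mean of per-class recall.
  B: recall = 227/320 = 0.7094
  A: recall = 292/342 = 0.8538
  F: recall = 396/710 = 0.5577
  G: recall = 455/625 = 0.7280
  K: recall = 297/585 = 0.5077
Mean = (0.7094 + 0.8538 + 0.5577 + 0.7280 + 0.5077) / 5 = 0.671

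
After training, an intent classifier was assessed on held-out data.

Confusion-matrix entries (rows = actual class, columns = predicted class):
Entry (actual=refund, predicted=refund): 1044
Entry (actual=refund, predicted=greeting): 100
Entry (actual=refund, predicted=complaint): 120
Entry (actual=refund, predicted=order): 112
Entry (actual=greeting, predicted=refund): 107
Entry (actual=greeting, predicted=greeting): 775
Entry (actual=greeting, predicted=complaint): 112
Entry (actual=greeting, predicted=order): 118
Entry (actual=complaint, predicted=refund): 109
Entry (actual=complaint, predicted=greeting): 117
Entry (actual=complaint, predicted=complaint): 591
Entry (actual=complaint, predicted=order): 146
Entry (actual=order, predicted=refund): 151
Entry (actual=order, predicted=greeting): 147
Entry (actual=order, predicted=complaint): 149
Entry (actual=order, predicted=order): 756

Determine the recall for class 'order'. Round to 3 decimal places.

recall = TP/(TP+FN).
order: TP=756, FN=151+147+149=447 → 756/1203 = 0.6284

0.628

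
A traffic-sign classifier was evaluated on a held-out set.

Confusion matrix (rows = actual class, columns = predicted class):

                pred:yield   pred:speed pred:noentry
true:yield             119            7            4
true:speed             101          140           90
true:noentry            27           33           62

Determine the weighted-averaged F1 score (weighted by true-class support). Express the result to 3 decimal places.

0.545

Per-class F1 score (2·TP/(2·TP+FP+FN)):
  yield: TP=119, FP=101+27=128, FN=7+4=11 → 238/377 = 0.6313
  speed: TP=140, FP=7+33=40, FN=101+90=191 → 280/511 = 0.5479
  noentry: TP=62, FP=4+90=94, FN=27+33=60 → 124/278 = 0.4460
Weighted-F1 score = Σ (supportᵢ/N)·F1 scoreᵢ with N=583: (130/583)·0.6313 + (331/583)·0.5479 + (122/583)·0.4460 = 0.545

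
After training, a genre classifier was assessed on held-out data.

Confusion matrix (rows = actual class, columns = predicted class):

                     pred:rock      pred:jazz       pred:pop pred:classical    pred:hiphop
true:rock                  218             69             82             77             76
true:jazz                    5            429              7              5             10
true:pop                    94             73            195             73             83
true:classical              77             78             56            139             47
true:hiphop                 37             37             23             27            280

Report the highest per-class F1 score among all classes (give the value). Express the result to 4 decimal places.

0.7513

Per-class F1 score (2·TP/(2·TP+FP+FN)):
  rock: TP=218, FP=5+94+77+37=213, FN=69+82+77+76=304 → 436/953 = 0.45750
  jazz: TP=429, FP=69+73+78+37=257, FN=5+7+5+10=27 → 858/1142 = 0.75131
  pop: TP=195, FP=82+7+56+23=168, FN=94+73+73+83=323 → 390/881 = 0.44268
  classical: TP=139, FP=77+5+73+27=182, FN=77+78+56+47=258 → 278/718 = 0.38719
  hiphop: TP=280, FP=76+10+83+47=216, FN=37+37+23+27=124 → 560/900 = 0.62222
Highest is class 'jazz' with F1 score = 0.7513.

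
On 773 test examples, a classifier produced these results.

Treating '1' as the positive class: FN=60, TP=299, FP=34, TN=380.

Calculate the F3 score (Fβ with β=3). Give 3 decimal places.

0.839

Fβ = (1+β²)·TP / ((1+β²)·TP + β²·FN + FP), with β²=9
= 10·299 / (10·299 + 9·60 + 34) = 0.839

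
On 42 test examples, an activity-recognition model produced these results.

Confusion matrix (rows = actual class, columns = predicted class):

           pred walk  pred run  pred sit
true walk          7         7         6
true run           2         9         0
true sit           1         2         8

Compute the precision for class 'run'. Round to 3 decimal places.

0.500

precision = TP/(TP+FP).
run: TP=9, FP=7+2=9 → 9/18 = 0.5000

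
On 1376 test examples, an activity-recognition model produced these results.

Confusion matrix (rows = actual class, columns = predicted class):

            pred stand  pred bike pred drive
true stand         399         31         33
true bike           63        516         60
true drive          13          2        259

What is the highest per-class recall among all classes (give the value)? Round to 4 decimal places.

0.9453

Per-class recall (TP/(TP+FN)):
  stand: TP=399, FN=31+33=64 → 399/463 = 0.86177
  bike: TP=516, FN=63+60=123 → 516/639 = 0.80751
  drive: TP=259, FN=13+2=15 → 259/274 = 0.94526
Highest is class 'drive' with recall = 0.9453.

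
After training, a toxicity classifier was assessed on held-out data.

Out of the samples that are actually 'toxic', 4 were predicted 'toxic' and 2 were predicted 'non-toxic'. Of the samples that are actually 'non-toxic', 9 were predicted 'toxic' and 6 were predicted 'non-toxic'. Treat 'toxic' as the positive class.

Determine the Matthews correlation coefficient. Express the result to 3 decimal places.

MCC = (TP·TN − FP·FN) / √((TP+FP)(TP+FN)(TN+FP)(TN+FN))
Numerator = 4·6 − 9·2 = 6
Denominator = √(13·6·15·8) = √9360 = 96.7471
MCC = 6 / 96.7471 = 0.062

0.062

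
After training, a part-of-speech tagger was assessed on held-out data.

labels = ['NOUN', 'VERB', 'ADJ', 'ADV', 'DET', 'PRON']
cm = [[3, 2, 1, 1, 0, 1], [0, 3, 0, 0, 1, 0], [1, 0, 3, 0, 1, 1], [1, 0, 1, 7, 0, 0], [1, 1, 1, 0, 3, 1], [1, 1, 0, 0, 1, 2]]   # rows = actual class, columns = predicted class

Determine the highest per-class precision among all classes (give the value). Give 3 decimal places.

0.875

Per-class precision (TP/(TP+FP)):
  NOUN: TP=3, FP=0+1+1+1+1=4 → 3/7 = 0.4286
  VERB: TP=3, FP=2+0+0+1+1=4 → 3/7 = 0.4286
  ADJ: TP=3, FP=1+0+1+1+0=3 → 3/6 = 0.5000
  ADV: TP=7, FP=1+0+0+0+0=1 → 7/8 = 0.8750
  DET: TP=3, FP=0+1+1+0+1=3 → 3/6 = 0.5000
  PRON: TP=2, FP=1+0+1+0+1=3 → 2/5 = 0.4000
Highest is class 'ADV' with precision = 0.875.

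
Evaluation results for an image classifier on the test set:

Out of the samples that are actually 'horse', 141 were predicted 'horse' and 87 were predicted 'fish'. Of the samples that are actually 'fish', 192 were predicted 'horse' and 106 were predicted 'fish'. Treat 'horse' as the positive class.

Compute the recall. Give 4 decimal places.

0.6184

Recall = TP/(TP+FN) = 141/(141+87) = 141/228 = 0.6184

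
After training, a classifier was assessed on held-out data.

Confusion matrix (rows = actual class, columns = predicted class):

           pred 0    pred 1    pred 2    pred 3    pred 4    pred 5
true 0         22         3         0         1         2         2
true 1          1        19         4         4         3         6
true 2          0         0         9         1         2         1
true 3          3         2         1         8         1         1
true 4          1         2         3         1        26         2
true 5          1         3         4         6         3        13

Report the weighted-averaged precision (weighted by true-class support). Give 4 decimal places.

0.6191

Per-class precision (TP/(TP+FP)):
  0: TP=22, FP=1+0+3+1+1=6 → 22/28 = 0.78571
  1: TP=19, FP=3+0+2+2+3=10 → 19/29 = 0.65517
  2: TP=9, FP=0+4+1+3+4=12 → 9/21 = 0.42857
  3: TP=8, FP=1+4+1+1+6=13 → 8/21 = 0.38095
  4: TP=26, FP=2+3+2+1+3=11 → 26/37 = 0.70270
  5: TP=13, FP=2+6+1+1+2=12 → 13/25 = 0.52000
Weighted-precision = Σ (supportᵢ/N)·precisionᵢ with N=161: (30/161)·0.78571 + (37/161)·0.65517 + (13/161)·0.42857 + (16/161)·0.38095 + (35/161)·0.70270 + (30/161)·0.52000 = 0.6191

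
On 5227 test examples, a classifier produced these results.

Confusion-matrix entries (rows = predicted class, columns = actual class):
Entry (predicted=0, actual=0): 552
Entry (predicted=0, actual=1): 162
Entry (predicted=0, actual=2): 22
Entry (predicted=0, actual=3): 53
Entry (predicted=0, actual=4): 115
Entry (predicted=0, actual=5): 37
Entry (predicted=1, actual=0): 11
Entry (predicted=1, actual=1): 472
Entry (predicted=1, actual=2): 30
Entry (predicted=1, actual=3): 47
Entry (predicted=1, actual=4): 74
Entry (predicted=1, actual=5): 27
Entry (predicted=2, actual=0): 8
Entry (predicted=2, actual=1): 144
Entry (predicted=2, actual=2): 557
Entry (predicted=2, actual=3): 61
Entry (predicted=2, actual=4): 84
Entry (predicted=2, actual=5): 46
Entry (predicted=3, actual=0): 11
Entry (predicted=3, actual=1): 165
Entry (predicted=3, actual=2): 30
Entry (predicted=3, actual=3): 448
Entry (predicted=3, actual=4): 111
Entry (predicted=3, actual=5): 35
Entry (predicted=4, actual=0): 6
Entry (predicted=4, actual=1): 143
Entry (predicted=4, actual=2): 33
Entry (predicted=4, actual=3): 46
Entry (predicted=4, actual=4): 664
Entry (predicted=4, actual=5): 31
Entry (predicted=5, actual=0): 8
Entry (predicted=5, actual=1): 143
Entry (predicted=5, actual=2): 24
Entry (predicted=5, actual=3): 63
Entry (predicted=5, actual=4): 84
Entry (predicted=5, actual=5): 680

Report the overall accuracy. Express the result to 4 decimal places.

0.6453

Accuracy = trace / total = (552+472+557+448+664+680=3373) / 5227 = 3373/5227 = 0.6453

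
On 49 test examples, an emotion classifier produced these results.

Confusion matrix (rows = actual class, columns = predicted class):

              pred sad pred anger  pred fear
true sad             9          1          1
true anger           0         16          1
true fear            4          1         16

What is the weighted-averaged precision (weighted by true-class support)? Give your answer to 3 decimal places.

0.845

Per-class precision (TP/(TP+FP)):
  sad: TP=9, FP=0+4=4 → 9/13 = 0.6923
  anger: TP=16, FP=1+1=2 → 16/18 = 0.8889
  fear: TP=16, FP=1+1=2 → 16/18 = 0.8889
Weighted-precision = Σ (supportᵢ/N)·precisionᵢ with N=49: (11/49)·0.6923 + (17/49)·0.8889 + (21/49)·0.8889 = 0.845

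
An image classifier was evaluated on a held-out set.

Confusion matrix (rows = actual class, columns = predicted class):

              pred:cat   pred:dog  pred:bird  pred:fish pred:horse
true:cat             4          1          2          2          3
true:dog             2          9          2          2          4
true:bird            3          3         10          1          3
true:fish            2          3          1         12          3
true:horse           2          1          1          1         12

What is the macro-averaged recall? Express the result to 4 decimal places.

Per-class recall (TP/(TP+FN)):
  cat: TP=4, FN=1+2+2+3=8 → 4/12 = 0.33333
  dog: TP=9, FN=2+2+2+4=10 → 9/19 = 0.47368
  bird: TP=10, FN=3+3+1+3=10 → 10/20 = 0.50000
  fish: TP=12, FN=2+3+1+3=9 → 12/21 = 0.57143
  horse: TP=12, FN=2+1+1+1=5 → 12/17 = 0.70588
Macro-recall = mean = (0.33333 + 0.47368 + 0.50000 + 0.57143 + 0.70588) / 5 = 0.5169

0.5169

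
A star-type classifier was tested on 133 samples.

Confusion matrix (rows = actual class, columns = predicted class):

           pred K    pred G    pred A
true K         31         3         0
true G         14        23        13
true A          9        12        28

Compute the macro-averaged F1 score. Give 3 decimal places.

0.616

Per-class F1 score (2·TP/(2·TP+FP+FN)):
  K: TP=31, FP=14+9=23, FN=3+0=3 → 62/88 = 0.7045
  G: TP=23, FP=3+12=15, FN=14+13=27 → 46/88 = 0.5227
  A: TP=28, FP=0+13=13, FN=9+12=21 → 56/90 = 0.6222
Macro-F1 score = mean = (0.7045 + 0.5227 + 0.6222) / 3 = 0.616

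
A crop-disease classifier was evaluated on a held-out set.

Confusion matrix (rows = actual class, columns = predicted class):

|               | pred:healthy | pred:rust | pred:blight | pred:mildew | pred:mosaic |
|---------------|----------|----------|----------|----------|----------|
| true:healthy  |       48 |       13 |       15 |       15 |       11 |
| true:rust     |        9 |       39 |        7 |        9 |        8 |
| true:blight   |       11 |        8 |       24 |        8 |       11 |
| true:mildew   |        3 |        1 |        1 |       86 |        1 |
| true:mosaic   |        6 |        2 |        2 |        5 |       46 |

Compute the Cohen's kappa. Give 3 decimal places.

Observed agreement pₒ = trace/N = 243/389 = 0.6247
Expected agreement pₑ = Σ (rowᵢ·colᵢ)/N² = (102·77 + 72·63 + 62·49 + 92·123 + 61·77)/389² = 0.2078
κ = (pₒ − pₑ)/(1 − pₑ) = (0.6247 − 0.2078)/(1 − 0.2078) = 0.526

0.526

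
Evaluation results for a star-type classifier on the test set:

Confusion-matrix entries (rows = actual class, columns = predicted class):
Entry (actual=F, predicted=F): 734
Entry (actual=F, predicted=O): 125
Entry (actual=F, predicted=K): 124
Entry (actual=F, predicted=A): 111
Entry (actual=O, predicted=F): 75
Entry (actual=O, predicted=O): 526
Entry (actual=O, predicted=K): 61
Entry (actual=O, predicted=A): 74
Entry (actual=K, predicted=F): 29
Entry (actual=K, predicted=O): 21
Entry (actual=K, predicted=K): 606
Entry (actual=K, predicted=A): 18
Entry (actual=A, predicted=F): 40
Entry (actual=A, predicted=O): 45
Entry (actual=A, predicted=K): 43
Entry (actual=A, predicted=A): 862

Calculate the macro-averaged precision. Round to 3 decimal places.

Per-class precision (TP/(TP+FP)):
  F: TP=734, FP=75+29+40=144 → 734/878 = 0.8360
  O: TP=526, FP=125+21+45=191 → 526/717 = 0.7336
  K: TP=606, FP=124+61+43=228 → 606/834 = 0.7266
  A: TP=862, FP=111+74+18=203 → 862/1065 = 0.8094
Macro-precision = mean = (0.8360 + 0.7336 + 0.7266 + 0.8094) / 4 = 0.776

0.776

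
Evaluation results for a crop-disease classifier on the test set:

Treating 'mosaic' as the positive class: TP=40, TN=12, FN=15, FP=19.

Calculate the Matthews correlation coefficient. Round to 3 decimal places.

0.118

MCC = (TP·TN − FP·FN) / √((TP+FP)(TP+FN)(TN+FP)(TN+FN))
Numerator = 40·12 − 19·15 = 195
Denominator = √(59·55·31·27) = √2716065 = 1648.0488
MCC = 195 / 1648.0488 = 0.118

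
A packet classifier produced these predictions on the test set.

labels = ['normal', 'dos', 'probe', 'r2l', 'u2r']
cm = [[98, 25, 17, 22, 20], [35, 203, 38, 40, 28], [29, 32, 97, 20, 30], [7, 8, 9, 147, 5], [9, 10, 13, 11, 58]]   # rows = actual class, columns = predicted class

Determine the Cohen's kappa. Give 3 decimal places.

0.485

Observed agreement pₒ = trace/N = 603/1011 = 0.5964
Expected agreement pₑ = Σ (rowᵢ·colᵢ)/N² = (182·178 + 344·278 + 208·174 + 176·240 + 101·141)/1011² = 0.2159
κ = (pₒ − pₑ)/(1 − pₑ) = (0.5964 − 0.2159)/(1 − 0.2159) = 0.485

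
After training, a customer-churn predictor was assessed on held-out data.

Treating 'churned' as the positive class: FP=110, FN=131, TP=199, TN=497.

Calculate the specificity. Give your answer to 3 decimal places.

Specificity = TN/(TN+FP) = 497/(497+110) = 0.819

0.819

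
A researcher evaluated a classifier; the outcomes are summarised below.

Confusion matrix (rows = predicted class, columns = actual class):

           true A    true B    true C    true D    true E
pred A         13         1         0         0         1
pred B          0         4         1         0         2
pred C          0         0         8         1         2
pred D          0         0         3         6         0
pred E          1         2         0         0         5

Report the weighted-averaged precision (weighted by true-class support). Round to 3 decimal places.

Per-class precision (TP/(TP+FP)):
  A: TP=13, FP=1+0+0+1=2 → 13/15 = 0.8667
  B: TP=4, FP=0+1+0+2=3 → 4/7 = 0.5714
  C: TP=8, FP=0+0+1+2=3 → 8/11 = 0.7273
  D: TP=6, FP=0+0+3+0=3 → 6/9 = 0.6667
  E: TP=5, FP=1+2+0+0=3 → 5/8 = 0.6250
Weighted-precision = Σ (supportᵢ/N)·precisionᵢ with N=50: (14/50)·0.8667 + (7/50)·0.5714 + (12/50)·0.7273 + (7/50)·0.6667 + (10/50)·0.6250 = 0.716

0.716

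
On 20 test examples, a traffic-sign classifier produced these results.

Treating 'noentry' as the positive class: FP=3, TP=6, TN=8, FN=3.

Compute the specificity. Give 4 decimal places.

0.7273

Specificity = TN/(TN+FP) = 8/(8+3) = 0.7273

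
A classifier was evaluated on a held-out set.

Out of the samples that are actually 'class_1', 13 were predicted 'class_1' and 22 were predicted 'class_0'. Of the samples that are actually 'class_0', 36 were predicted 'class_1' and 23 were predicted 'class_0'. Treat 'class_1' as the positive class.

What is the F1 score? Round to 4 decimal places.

Precision = TP/(TP+FP) = 13/49 = 0.2653
Recall = TP/(TP+FN) = 13/35 = 0.3714
F1 = 2·TP/(2·TP+FP+FN) = 26/84 = 0.3095

0.3095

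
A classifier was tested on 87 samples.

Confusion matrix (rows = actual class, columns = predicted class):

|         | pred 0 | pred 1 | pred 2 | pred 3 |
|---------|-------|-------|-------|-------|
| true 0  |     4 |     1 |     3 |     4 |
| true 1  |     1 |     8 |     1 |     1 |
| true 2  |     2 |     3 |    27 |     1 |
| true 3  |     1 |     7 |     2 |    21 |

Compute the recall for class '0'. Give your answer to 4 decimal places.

recall = TP/(TP+FN).
0: TP=4, FN=1+3+4=8 → 4/12 = 0.33333

0.3333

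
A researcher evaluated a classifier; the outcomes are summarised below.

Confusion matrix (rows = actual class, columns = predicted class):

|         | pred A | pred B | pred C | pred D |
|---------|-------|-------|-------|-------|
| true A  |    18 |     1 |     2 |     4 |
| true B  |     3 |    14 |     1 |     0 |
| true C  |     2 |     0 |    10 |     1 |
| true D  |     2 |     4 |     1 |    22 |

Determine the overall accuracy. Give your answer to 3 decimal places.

Accuracy = trace / total = (18+14+10+22=64) / 85 = 64/85 = 0.753

0.753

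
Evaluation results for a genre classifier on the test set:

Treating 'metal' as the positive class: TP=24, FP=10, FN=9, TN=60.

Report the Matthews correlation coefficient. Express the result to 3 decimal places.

MCC = (TP·TN − FP·FN) / √((TP+FP)(TP+FN)(TN+FP)(TN+FN))
Numerator = 24·60 − 10·9 = 1350
Denominator = √(34·33·70·69) = √5419260 = 2327.9304
MCC = 1350 / 2327.9304 = 0.580

0.580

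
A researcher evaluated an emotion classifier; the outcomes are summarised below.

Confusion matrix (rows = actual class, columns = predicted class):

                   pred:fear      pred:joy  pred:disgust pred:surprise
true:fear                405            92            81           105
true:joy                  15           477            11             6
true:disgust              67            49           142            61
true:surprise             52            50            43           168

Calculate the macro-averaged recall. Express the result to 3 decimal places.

Per-class recall (TP/(TP+FN)):
  fear: TP=405, FN=92+81+105=278 → 405/683 = 0.5930
  joy: TP=477, FN=15+11+6=32 → 477/509 = 0.9371
  disgust: TP=142, FN=67+49+61=177 → 142/319 = 0.4451
  surprise: TP=168, FN=52+50+43=145 → 168/313 = 0.5367
Macro-recall = mean = (0.5930 + 0.9371 + 0.4451 + 0.5367) / 4 = 0.628

0.628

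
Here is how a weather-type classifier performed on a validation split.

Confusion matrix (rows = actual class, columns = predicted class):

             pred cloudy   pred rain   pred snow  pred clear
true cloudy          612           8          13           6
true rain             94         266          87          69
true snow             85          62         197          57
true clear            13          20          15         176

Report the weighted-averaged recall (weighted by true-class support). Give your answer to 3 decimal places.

Per-class recall (TP/(TP+FN)):
  cloudy: TP=612, FN=8+13+6=27 → 612/639 = 0.9577
  rain: TP=266, FN=94+87+69=250 → 266/516 = 0.5155
  snow: TP=197, FN=85+62+57=204 → 197/401 = 0.4913
  clear: TP=176, FN=13+20+15=48 → 176/224 = 0.7857
Weighted-recall = Σ (supportᵢ/N)·recallᵢ with N=1780: (639/1780)·0.9577 + (516/1780)·0.5155 + (401/1780)·0.4913 + (224/1780)·0.7857 = 0.703

0.703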